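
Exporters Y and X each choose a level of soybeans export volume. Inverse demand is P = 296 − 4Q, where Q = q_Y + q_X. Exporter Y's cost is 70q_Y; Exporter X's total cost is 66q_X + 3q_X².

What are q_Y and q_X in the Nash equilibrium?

23.375, 9.75

Exporter Y's profit: π = q_Y(296 − 4(q_Y + q_X)) − 70q_Y.
∂π/∂q_Y = 226 − 8q_Y − 4q_X = 0, so q_Y = 28.25 − 0.5q_X.
For X: ∂π/∂q_X = 230 − 14q_X − 4q_Y = 0 ⇒ q_X = 115/7 − (2/7)q_Y.
Plugging q_X into Y's best response: q_Y = 28.25 − 0.5(115/7 − (2/7)q_Y) ⇒ (6/7)q_Y = 561/28, so q_Y = 23.375.
Then q_X = 115/7 − (2/7)·23.375 = 9.75.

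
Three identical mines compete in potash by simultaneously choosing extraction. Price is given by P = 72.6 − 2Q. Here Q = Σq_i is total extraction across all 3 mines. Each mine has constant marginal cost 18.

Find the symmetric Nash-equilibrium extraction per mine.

6.825

A representative mine's profit is π_i = q_i(72.6 − 2Q) − 18q_i, with Q = q_i + Σ_{j≠i} q_j.
First-order condition: 54.6 − 4q_i − 2Σ_{j≠i} q_j = 0.
With identical mines, set every q_j = q: then 54.6 − 4q − 4q = 0, i.e. q = 54.6/8 = 6.825.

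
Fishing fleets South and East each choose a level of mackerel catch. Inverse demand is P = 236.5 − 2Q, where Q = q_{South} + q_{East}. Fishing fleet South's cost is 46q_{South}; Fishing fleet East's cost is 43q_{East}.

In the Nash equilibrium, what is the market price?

Fishing fleet South's profit: π = q_{South}(236.5 − 2(q_{South} + q_{East})) − 46q_{South}.
∂π/∂q_{South} = 190.5 − 4q_{South} − 2q_{East} = 0, so q_{South} = 47.625 − 0.5q_{East}.
By the same steps for East: q_{East} = 48.375 − 0.5q_{South}.
Substituting the second reaction function into the first: q_{South} = 47.625 − 0.5(48.375 − 0.5q_{South}), which gives 0.75q_{South} = 23.4375 ⇒ q_{South} = 31.25.
Then q_{East} = 48.375 − 0.5·31.25 = 32.75.
Equilibrium price: P = 236.5 − 2·64 = 108.5.

108.5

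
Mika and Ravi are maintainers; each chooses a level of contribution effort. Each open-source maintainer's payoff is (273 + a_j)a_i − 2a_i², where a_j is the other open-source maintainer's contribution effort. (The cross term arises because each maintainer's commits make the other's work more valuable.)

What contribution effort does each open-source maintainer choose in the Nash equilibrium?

91

Mika's payoff is (273 + a_R)a_M − 2a_M².
∂π/∂a_M = 273 + a_R − 4a_M = 0, so a_M = 68.25 + 0.25a_R.
By symmetry a_R = a_M; substituting into the reaction function, 0.75a_M = 68.25 and a_M = 91.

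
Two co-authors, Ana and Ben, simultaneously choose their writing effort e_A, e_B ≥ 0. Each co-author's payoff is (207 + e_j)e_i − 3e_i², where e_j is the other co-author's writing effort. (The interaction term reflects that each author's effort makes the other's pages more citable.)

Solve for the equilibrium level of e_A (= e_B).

Ana's payoff is (207 + e_B)e_A − 3e_A².
∂π/∂e_A = 207 + e_B − 6e_A = 0, so e_A = 34.5 + (1/6)e_B.
By symmetry e_B = e_A; substituting into the reaction function, (5/6)e_A = 34.5 and e_A = 41.4.

41.4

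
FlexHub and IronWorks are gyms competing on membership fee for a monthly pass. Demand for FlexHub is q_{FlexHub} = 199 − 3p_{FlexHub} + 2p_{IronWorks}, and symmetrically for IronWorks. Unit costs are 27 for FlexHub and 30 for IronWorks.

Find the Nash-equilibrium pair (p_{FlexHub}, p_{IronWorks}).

70.5625, 71.6875

FlexHub's profit: π = (p_{FlexHub} − 27)(199 − 3p_{FlexHub} + 2p_{IronWorks}).
∂π/∂p_{FlexHub} = 280 − 6p_{FlexHub} + 2p_{IronWorks} = 0 ⇒ p_{FlexHub} = 140/3 + (1/3)p_{IronWorks}.
Similarly p_{IronWorks} = 289/6 + (1/3)p_{FlexHub}.
Plugging p_{IronWorks} into FlexHub's best response: p_{FlexHub} = 140/3 + (1/3)(289/6 + (1/3)p_{FlexHub}) ⇒ (8/9)p_{FlexHub} = 1129/18, so p_{FlexHub} = 70.5625.
Then p_{IronWorks} = 289/6 + (1/3)·70.5625 = 71.6875.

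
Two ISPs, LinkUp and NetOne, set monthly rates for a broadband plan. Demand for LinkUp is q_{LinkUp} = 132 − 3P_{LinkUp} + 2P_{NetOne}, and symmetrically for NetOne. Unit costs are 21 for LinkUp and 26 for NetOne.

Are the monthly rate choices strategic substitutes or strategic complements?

LinkUp's profit: π = (P_{LinkUp} − 21)(132 − 3P_{LinkUp} + 2P_{NetOne}).
∂π/∂P_{LinkUp} = 195 − 6P_{LinkUp} + 2P_{NetOne} = 0 ⇒ P_{LinkUp} = 32.5 + (1/3)P_{NetOne}.
The best-response slope dP_{LinkUp}/dP_{NetOne} = 1/3 > 0: the reaction function is upward-sloping, so the choices are strategic complements.

strategic complements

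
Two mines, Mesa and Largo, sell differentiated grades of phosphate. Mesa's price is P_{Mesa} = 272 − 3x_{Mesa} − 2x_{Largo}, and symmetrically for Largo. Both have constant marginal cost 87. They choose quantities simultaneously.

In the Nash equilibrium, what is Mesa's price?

Mine Mesa's profit: π = x_{Mesa}(272 − 3x_{Mesa} − 2x_{Largo}) − 87x_{Mesa}.
∂π/∂x_{Mesa} = 185 − 6x_{Mesa} − 2x_{Largo} = 0 ⇒ x_{Mesa} = 185/6 − (1/3)x_{Largo}.
The game is symmetric, so in equilibrium x_{Largo} = x_{Mesa}: the reaction function gives (4/3)x_{Mesa} = 185/6, hence x_{Mesa} = 23.125.
P_{Mesa} = 272 − 3·23.125 − 2·23.125 = 156.375.

156.375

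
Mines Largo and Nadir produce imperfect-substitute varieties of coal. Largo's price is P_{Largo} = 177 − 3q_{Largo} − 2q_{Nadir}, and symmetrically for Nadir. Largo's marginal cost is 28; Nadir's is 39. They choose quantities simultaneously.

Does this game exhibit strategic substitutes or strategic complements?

Mine Largo's profit: π = q_{Largo}(177 − 3q_{Largo} − 2q_{Nadir}) − 28q_{Largo}.
∂π/∂q_{Largo} = 149 − 6q_{Largo} − 2q_{Nadir} = 0 ⇒ q_{Largo} = 149/6 − (1/3)q_{Nadir}.
The best-response slope dq_{Largo}/dq_{Nadir} = −1/3 < 0: the reaction function is downward-sloping, so the choices are strategic substitutes.

strategic substitutes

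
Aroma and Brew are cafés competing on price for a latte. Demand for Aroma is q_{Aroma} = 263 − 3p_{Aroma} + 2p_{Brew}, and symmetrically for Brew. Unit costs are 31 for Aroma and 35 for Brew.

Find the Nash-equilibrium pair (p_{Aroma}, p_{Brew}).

89.75, 91.25

Aroma's profit: π = (p_{Aroma} − 31)(263 − 3p_{Aroma} + 2p_{Brew}).
∂π/∂p_{Aroma} = 356 − 6p_{Aroma} + 2p_{Brew} = 0 ⇒ p_{Aroma} = 178/3 + (1/3)p_{Brew}.
Similarly p_{Brew} = 184/3 + (1/3)p_{Aroma}.
Plugging p_{Brew} into Aroma's best response: p_{Aroma} = 178/3 + (1/3)(184/3 + (1/3)p_{Aroma}) ⇒ (8/9)p_{Aroma} = 718/9, so p_{Aroma} = 89.75.
Then p_{Brew} = 184/3 + (1/3)·89.75 = 91.25.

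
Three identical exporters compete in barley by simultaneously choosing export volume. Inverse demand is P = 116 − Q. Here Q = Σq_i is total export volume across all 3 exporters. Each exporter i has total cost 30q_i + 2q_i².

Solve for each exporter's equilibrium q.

A representative exporter's profit is π_i = q_i(116 − Q) − 30q_i − 2q_i², with Q = q_i + Σ_{j≠i} q_j.
First-order condition: 86 − 6q_i − Σ_{j≠i} q_j = 0.
With identical exporters, set every q_j = q: then 86 − 6q − 2q = 0, i.e. q = 86/8 = 10.75.

10.75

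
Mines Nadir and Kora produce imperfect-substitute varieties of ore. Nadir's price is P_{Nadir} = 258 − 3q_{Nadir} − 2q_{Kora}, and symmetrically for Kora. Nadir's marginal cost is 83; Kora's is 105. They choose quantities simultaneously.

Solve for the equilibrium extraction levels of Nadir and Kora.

23.25, 17.75

Mine Nadir's profit: π = q_{Nadir}(258 − 3q_{Nadir} − 2q_{Kora}) − 83q_{Nadir}.
∂π/∂q_{Nadir} = 175 − 6q_{Nadir} − 2q_{Kora} = 0 ⇒ q_{Nadir} = 175/6 − (1/3)q_{Kora}.
Similarly q_{Kora} = 25.5 − (1/3)q_{Nadir}.
Solving the two reaction functions simultaneously: (1 − (−1/3)(−1/3))q_{Nadir} = 175/6 − (1/3)·25.5, so (8/9)q_{Nadir} = 62/3 and q_{Nadir} = 23.25.
Then q_{Kora} = 25.5 − (1/3)·23.25 = 17.75.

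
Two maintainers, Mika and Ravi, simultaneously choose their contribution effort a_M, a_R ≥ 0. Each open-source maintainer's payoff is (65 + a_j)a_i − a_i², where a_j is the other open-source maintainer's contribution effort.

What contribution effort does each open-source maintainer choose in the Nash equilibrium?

65

Mika's payoff is (65 + a_R)a_M − a_M².
∂π/∂a_M = 65 + a_R − 2a_M = 0, so a_M = 32.5 + 0.5a_R.
Setting a_M = a_R in the reaction function: a_M = 32.5 + 0.5a_M, so a_M = 32.5 / 0.5 = 65.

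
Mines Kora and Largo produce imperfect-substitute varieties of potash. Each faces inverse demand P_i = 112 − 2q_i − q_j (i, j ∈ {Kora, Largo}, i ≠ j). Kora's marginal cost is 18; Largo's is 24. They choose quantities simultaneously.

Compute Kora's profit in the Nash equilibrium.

737.28

Mine Kora's profit: π = q_{Kora}(112 − 2q_{Kora} − q_{Largo}) − 18q_{Kora}.
∂π/∂q_{Kora} = 94 − 4q_{Kora} − q_{Largo} = 0 ⇒ q_{Kora} = 23.5 − 0.25q_{Largo}.
Similarly q_{Largo} = 22 − 0.25q_{Kora}.
Plugging q_{Largo} into Kora's best response: q_{Kora} = 23.5 − 0.25(22 − 0.25q_{Kora}) ⇒ 0.9375q_{Kora} = 18, so q_{Kora} = 19.2.
Then q_{Largo} = 22 − 0.25·19.2 = 17.2.
P_{Kora} = 112 − 2·19.2 − 17.2 = 56.4.
Profit = (56.4 − 18)·19.2 = 737.28.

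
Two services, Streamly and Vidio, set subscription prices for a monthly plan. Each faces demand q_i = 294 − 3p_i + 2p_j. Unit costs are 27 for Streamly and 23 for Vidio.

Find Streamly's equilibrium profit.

13068

Streamly's profit: π = (p_{Streamly} − 27)(294 − 3p_{Streamly} + 2p_{Vidio}).
∂π/∂p_{Streamly} = 375 − 6p_{Streamly} + 2p_{Vidio} = 0 ⇒ p_{Streamly} = 62.5 + (1/3)p_{Vidio}.
Similarly p_{Vidio} = 60.5 + (1/3)p_{Streamly}.
Solving the two reaction functions simultaneously: (1 − (1/3)(1/3))p_{Streamly} = 62.5 + (1/3)·60.5, so (8/9)p_{Streamly} = 248/3 and p_{Streamly} = 93.
Then p_{Vidio} = 60.5 + (1/3)·93 = 91.5.
q_{Streamly} = 294 − 3·93 + 2·91.5 = 198.
Profit = (93 − 27)·198 = 13068.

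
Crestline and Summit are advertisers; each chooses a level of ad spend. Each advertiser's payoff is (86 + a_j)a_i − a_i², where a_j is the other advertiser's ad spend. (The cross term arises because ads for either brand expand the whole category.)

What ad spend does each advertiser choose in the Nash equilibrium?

Crestline's payoff is (86 + a_S)a_C − a_C².
∂π/∂a_C = 86 + a_S − 2a_C = 0, so a_C = 43 + 0.5a_S.
Setting a_C = a_S in the reaction function: a_C = 43 + 0.5a_C, so a_C = 43 / 0.5 = 86.

86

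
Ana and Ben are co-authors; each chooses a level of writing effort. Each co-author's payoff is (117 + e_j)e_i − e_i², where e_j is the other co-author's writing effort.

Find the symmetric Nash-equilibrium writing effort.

Ana's payoff is (117 + e_B)e_A − e_A².
∂π/∂e_A = 117 + e_B − 2e_A = 0, so e_A = 58.5 + 0.5e_B.
The game is symmetric, so in equilibrium e_B = e_A: the reaction function gives 0.5e_A = 58.5, hence e_A = 117.

117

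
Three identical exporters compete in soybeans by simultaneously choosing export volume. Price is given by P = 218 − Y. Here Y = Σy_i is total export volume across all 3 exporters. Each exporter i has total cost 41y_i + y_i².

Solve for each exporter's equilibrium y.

A representative exporter's profit is π_i = y_i(218 − Y) − 41y_i − y_i², with Y = y_i + Σ_{j≠i} y_j.
First-order condition: 177 − 4y_i − Σ_{j≠i} y_j = 0.
Imposing symmetry (y_j = y for all j) turns Σ_{j≠i} y_j into 2y, so 177 = 6y and y = 29.5.

29.5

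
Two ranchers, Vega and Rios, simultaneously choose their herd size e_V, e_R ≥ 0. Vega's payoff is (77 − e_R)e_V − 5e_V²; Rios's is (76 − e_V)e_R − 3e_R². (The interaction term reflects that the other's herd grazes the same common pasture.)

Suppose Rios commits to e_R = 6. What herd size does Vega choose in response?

7.1

Expanding Vega's payoff: 77e_V − e_Re_V − 5e_V².
∂π/∂e_V = 77 − e_R − 10e_V = 0, so e_V = 7.7 − 0.1e_R.
At e_R = 6: e_V = 7.7 − 0.1·6 = 7.1.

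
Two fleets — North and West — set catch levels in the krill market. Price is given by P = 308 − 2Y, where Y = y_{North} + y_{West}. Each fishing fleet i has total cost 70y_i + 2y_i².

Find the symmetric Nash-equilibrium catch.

23.8

Fishing fleet North's profit: π = y_{North}(308 − 2(y_{North} + y_{West})) − 70y_{North} − 2y_{North}².
∂π/∂y_{North} = 238 − 8y_{North} − 2y_{West} = 0, so y_{North} = 29.75 − 0.25y_{West}.
The game is symmetric, so in equilibrium y_{West} = y_{North}: the reaction function gives 1.25y_{North} = 29.75, hence y_{North} = 23.8.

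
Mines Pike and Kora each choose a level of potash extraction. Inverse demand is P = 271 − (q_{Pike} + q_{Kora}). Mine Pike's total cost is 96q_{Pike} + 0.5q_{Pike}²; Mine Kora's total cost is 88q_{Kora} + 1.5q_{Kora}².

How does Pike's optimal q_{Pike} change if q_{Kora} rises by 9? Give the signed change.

Mine Pike's profit: π = q_{Pike}(271 − (q_{Pike} + q_{Kora})) − 96q_{Pike} − 0.5q_{Pike}².
∂π/∂q_{Pike} = 175 − 3q_{Pike} − q_{Kora} = 0, so q_{Pike} = 175/3 − (1/3)q_{Kora}.
The reaction-function slope is −1/3, so a 9-unit rise in q_{Kora} moves q_{Pike} by −1/3 × 9 = −3. Pike's best response falls — the actions are strategic substitutes.

-3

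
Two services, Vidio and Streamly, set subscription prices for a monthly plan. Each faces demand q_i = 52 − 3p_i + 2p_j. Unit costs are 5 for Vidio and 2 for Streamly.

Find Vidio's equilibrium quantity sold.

33.5625

Vidio's profit: π = (p_{Vidio} − 5)(52 − 3p_{Vidio} + 2p_{Streamly}).
∂π/∂p_{Vidio} = 67 − 6p_{Vidio} + 2p_{Streamly} = 0 ⇒ p_{Vidio} = 67/6 + (1/3)p_{Streamly}.
Similarly p_{Streamly} = 29/3 + (1/3)p_{Vidio}.
Solving the two reaction functions simultaneously: (1 − (1/3)(1/3))p_{Vidio} = 67/6 + (1/3)·(29/3), so (8/9)p_{Vidio} = 259/18 and p_{Vidio} = 16.1875.
Then p_{Streamly} = 29/3 + (1/3)·16.1875 = 15.0625.
q_{Vidio} = 52 − 3·16.1875 + 2·15.0625 = 33.5625.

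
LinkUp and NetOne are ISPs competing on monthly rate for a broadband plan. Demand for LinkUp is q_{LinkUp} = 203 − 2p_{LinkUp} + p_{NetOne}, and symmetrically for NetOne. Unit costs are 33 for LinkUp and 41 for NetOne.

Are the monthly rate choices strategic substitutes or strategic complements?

strategic complements

LinkUp's profit: π = (p_{LinkUp} − 33)(203 − 2p_{LinkUp} + p_{NetOne}).
∂π/∂p_{LinkUp} = 269 − 4p_{LinkUp} + p_{NetOne} = 0 ⇒ p_{LinkUp} = 67.25 + 0.25p_{NetOne}.
The best-response slope dp_{LinkUp}/dp_{NetOne} = 0.25 > 0: the reaction function is upward-sloping, so the choices are strategic complements.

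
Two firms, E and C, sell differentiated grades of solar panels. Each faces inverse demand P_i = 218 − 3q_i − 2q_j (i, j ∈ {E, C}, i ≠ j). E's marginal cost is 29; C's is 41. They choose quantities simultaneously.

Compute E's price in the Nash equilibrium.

Firm E's profit: π = q_E(218 − 3q_E − 2q_C) − 29q_E.
∂π/∂q_E = 189 − 6q_E − 2q_C = 0 ⇒ q_E = 31.5 − (1/3)q_C.
Similarly q_C = 29.5 − (1/3)q_E.
Substituting the second reaction function into the first: q_E = 31.5 − (1/3)(29.5 − (1/3)q_E), which gives (8/9)q_E = 65/3 ⇒ q_E = 24.375.
Then q_C = 29.5 − (1/3)·24.375 = 21.375.
P_E = 218 − 3·24.375 − 2·21.375 = 102.125.

102.125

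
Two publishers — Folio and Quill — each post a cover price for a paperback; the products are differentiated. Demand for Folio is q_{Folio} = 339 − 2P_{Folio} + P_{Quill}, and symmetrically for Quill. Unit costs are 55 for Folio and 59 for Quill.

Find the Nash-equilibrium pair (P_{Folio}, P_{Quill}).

Folio's profit: π = (P_{Folio} − 55)(339 − 2P_{Folio} + P_{Quill}).
∂π/∂P_{Folio} = 449 − 4P_{Folio} + P_{Quill} = 0 ⇒ P_{Folio} = 112.25 + 0.25P_{Quill}.
Similarly P_{Quill} = 114.25 + 0.25P_{Folio}.
Plugging P_{Quill} into Folio's best response: P_{Folio} = 112.25 + 0.25(114.25 + 0.25P_{Folio}) ⇒ 0.9375P_{Folio} = 140.8125, so P_{Folio} = 150.2.
Then P_{Quill} = 114.25 + 0.25·150.2 = 151.8.

150.2, 151.8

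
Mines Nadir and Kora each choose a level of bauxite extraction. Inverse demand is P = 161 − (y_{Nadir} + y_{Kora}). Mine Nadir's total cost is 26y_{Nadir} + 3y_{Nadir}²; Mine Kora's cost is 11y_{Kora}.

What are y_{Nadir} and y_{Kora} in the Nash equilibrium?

Mine Nadir's profit: π = y_{Nadir}(161 − (y_{Nadir} + y_{Kora})) − 26y_{Nadir} − 3y_{Nadir}².
∂π/∂y_{Nadir} = 135 − 8y_{Nadir} − y_{Kora} = 0, so y_{Nadir} = 16.875 − 0.125y_{Kora}.
For Kora: ∂π/∂y_{Kora} = 150 − 2y_{Kora} − y_{Nadir} = 0 ⇒ y_{Kora} = 75 − 0.5y_{Nadir}.
Substituting the second reaction function into the first: y_{Nadir} = 16.875 − 0.125(75 − 0.5y_{Nadir}), which gives 0.9375y_{Nadir} = 7.5 ⇒ y_{Nadir} = 8.
Then y_{Kora} = 75 − 0.5·8 = 71.

8, 71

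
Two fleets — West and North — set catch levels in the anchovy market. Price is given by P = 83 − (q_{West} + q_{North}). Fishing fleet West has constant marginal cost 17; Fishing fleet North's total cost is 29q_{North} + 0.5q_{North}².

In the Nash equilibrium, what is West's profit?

829.44

Fishing fleet West's profit: π = q_{West}(83 − (q_{West} + q_{North})) − 17q_{West}.
∂π/∂q_{West} = 66 − 2q_{West} − q_{North} = 0, so q_{West} = 33 − 0.5q_{North}.
For North: ∂π/∂q_{North} = 54 − 3q_{North} − q_{West} = 0 ⇒ q_{North} = 18 − (1/3)q_{West}.
Substituting the second reaction function into the first: q_{West} = 33 − 0.5(18 − (1/3)q_{West}), which gives (5/6)q_{West} = 24 ⇒ q_{West} = 28.8.
Then q_{North} = 18 − (1/3)·28.8 = 8.4.
Price P = 83 − 37.2 = 45.8.
West's profit: (45.8 − 17)·28.8 = 829.44.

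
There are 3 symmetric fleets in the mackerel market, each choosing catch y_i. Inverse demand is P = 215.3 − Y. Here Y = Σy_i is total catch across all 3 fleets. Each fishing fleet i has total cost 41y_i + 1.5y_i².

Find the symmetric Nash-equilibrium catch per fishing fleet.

A representative fishing fleet's profit is π_i = y_i(215.3 − Y) − 41y_i − 1.5y_i², with Y = y_i + Σ_{j≠i} y_j.
First-order condition: 174.3 − 5y_i − Σ_{j≠i} y_j = 0.
In a symmetric equilibrium every fishing fleet chooses the same y, so Σ_{j≠i} y_j = 2y. The condition becomes 174.3 − 7y = 0, giving y = 174.3/7 = 24.9.

24.9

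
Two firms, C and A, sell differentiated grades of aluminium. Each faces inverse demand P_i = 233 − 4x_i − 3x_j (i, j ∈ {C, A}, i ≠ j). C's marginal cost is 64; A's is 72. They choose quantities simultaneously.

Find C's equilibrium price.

Firm C's profit: π = x_C(233 − 4x_C − 3x_A) − 64x_C.
∂π/∂x_C = 169 − 8x_C − 3x_A = 0 ⇒ x_C = 21.125 − 0.375x_A.
Similarly x_A = 20.125 − 0.375x_C.
Solving the two reaction functions simultaneously: (1 − (−0.375)(−0.375))x_C = 21.125 − 0.375·20.125, so (55/64)x_C = 869/64 and x_C = 15.8.
Then x_A = 20.125 − 0.375·15.8 = 14.2.
P_C = 233 − 4·15.8 − 3·14.2 = 127.2.

127.2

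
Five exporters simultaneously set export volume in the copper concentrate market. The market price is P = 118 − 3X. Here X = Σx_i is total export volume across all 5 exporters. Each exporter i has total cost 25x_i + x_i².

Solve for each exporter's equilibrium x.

4.65

A representative exporter's profit is π_i = x_i(118 − 3X) − 25x_i − x_i², with X = x_i + Σ_{j≠i} x_j.
First-order condition: 93 − 8x_i − 3Σ_{j≠i} x_j = 0.
In a symmetric equilibrium every exporter chooses the same x, so Σ_{j≠i} x_j = 4x. The condition becomes 93 − 20x = 0, giving x = 93/20 = 4.65.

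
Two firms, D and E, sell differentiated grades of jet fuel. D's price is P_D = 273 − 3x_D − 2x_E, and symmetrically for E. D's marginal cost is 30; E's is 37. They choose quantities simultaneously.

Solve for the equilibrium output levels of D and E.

Firm D's profit: π = x_D(273 − 3x_D − 2x_E) − 30x_D.
∂π/∂x_D = 243 − 6x_D − 2x_E = 0 ⇒ x_D = 40.5 − (1/3)x_E.
Similarly x_E = 118/3 − (1/3)x_D.
Substituting the second reaction function into the first: x_D = 40.5 − (1/3)(118/3 − (1/3)x_D), which gives (8/9)x_D = 493/18 ⇒ x_D = 30.8125.
Then x_E = 118/3 − (1/3)·30.8125 = 29.0625.

30.8125, 29.0625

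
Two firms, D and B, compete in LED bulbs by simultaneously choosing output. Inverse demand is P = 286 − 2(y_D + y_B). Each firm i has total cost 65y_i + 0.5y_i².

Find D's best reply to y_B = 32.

31.4

Firm D's profit: π = y_D(286 − 2(y_D + y_B)) − 65y_D − 0.5y_D².
∂π/∂y_D = 221 − 5y_D − 2y_B = 0, so y_D = 44.2 − 0.4y_B.
At y_B = 32: y_D = 44.2 − 0.4·32 = 31.4.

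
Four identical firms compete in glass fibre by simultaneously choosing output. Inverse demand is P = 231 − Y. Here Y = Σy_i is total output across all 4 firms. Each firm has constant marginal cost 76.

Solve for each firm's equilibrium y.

31

A representative firm's profit is π_i = y_i(231 − Y) − 76y_i, with Y = y_i + Σ_{j≠i} y_j.
First-order condition: 155 − 2y_i − Σ_{j≠i} y_j = 0.
Imposing symmetry (y_j = y for all j) turns Σ_{j≠i} y_j into 3y, so 155 = 5y and y = 31.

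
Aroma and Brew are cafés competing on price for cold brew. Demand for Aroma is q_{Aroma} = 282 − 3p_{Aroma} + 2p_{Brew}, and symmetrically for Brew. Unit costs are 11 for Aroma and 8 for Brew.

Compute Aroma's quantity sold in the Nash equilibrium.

Aroma's profit: π = (p_{Aroma} − 11)(282 − 3p_{Aroma} + 2p_{Brew}).
∂π/∂p_{Aroma} = 315 − 6p_{Aroma} + 2p_{Brew} = 0 ⇒ p_{Aroma} = 52.5 + (1/3)p_{Brew}.
Similarly p_{Brew} = 51 + (1/3)p_{Aroma}.
Solving the two reaction functions simultaneously: (1 − (1/3)(1/3))p_{Aroma} = 52.5 + (1/3)·51, so (8/9)p_{Aroma} = 69.5 and p_{Aroma} = 78.1875.
Then p_{Brew} = 51 + (1/3)·78.1875 = 77.0625.
q_{Aroma} = 282 − 3·78.1875 + 2·77.0625 = 201.5625.

201.5625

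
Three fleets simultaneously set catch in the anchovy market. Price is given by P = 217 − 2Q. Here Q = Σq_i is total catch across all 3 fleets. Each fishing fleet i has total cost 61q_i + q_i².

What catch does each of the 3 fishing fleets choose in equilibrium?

A representative fishing fleet's profit is π_i = q_i(217 − 2Q) − 61q_i − q_i², with Q = q_i + Σ_{j≠i} q_j.
First-order condition: 156 − 6q_i − 2Σ_{j≠i} q_j = 0.
Imposing symmetry (q_j = q for all j) turns Σ_{j≠i} q_j into 2q, so 156 = 10q and q = 15.6.

15.6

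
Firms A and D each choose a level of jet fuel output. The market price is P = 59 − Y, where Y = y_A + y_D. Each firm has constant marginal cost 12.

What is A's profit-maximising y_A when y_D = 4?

Firm A's profit: π = y_A(59 − (y_A + y_D)) − 12y_A.
∂π/∂y_A = 47 − 2y_A − y_D = 0, so y_A = 23.5 − 0.5y_D.
At y_D = 4: y_A = 23.5 − 0.5·4 = 21.5.

21.5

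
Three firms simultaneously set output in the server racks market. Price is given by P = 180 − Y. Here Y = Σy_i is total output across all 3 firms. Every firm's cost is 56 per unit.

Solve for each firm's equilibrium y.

A representative firm's profit is π_i = y_i(180 − Y) − 56y_i, with Y = y_i + Σ_{j≠i} y_j.
First-order condition: 124 − 2y_i − Σ_{j≠i} y_j = 0.
In a symmetric equilibrium every firm chooses the same y, so Σ_{j≠i} y_j = 2y. The condition becomes 124 − 4y = 0, giving y = 124/4 = 31.

31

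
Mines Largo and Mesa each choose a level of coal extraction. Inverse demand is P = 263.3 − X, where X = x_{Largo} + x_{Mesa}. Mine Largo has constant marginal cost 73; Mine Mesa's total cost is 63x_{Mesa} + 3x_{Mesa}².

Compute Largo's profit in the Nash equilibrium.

Mine Largo's profit: π = x_{Largo}(263.3 − (x_{Largo} + x_{Mesa})) − 73x_{Largo}.
∂π/∂x_{Largo} = 190.3 − 2x_{Largo} − x_{Mesa} = 0, so x_{Largo} = 95.15 − 0.5x_{Mesa}.
For Mesa: ∂π/∂x_{Mesa} = 200.3 − 8x_{Mesa} − x_{Largo} = 0 ⇒ x_{Mesa} = 25.0375 − 0.125x_{Largo}.
Solving the two reaction functions simultaneously: (1 − (−0.5)(−0.125))x_{Largo} = 95.15 − 0.5·25.0375, so 0.9375x_{Largo} = 13221/160 and x_{Largo} = 88.14.
Then x_{Mesa} = 25.0375 − 0.125·88.14 = 14.02.
Price P = 263.3 − 102.16 = 161.14.
Largo's profit: (161.14 − 73)·88.14 = 7768.6596.

7768.6596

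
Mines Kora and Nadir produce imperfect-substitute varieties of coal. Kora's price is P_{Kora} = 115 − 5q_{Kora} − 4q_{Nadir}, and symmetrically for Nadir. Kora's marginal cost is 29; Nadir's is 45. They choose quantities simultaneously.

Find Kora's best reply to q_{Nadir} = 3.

Mine Kora's profit: π = q_{Kora}(115 − 5q_{Kora} − 4q_{Nadir}) − 29q_{Kora}.
∂π/∂q_{Kora} = 86 − 10q_{Kora} − 4q_{Nadir} = 0 ⇒ q_{Kora} = 8.6 − 0.4q_{Nadir}.
At q_{Nadir} = 3: q_{Kora} = 8.6 − 0.4·3 = 7.4.

7.4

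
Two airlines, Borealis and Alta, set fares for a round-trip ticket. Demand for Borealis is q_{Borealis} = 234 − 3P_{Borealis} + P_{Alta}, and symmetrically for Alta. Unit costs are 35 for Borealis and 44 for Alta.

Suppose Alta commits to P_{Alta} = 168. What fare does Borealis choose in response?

Borealis's profit: π = (P_{Borealis} − 35)(234 − 3P_{Borealis} + P_{Alta}).
∂π/∂P_{Borealis} = 339 − 6P_{Borealis} + P_{Alta} = 0 ⇒ P_{Borealis} = 56.5 + (1/6)P_{Alta}.
At P_{Alta} = 168: P_{Borealis} = 56.5 + (1/6)·168 = 84.5.

84.5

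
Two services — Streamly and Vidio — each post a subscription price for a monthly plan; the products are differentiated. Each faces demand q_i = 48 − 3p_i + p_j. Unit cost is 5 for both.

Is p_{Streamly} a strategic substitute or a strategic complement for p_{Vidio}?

Streamly's profit: π = (p_{Streamly} − 5)(48 − 3p_{Streamly} + p_{Vidio}).
∂π/∂p_{Streamly} = 63 − 6p_{Streamly} + p_{Vidio} = 0 ⇒ p_{Streamly} = 10.5 + (1/6)p_{Vidio}.
The best-response slope dp_{Streamly}/dp_{Vidio} = 1/6 > 0: the reaction function is upward-sloping, so the choices are strategic complements.

strategic complements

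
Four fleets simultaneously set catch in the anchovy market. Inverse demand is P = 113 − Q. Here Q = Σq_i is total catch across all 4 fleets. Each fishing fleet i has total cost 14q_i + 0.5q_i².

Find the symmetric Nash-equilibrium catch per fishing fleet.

A representative fishing fleet's profit is π_i = q_i(113 − Q) − 14q_i − 0.5q_i², with Q = q_i + Σ_{j≠i} q_j.
First-order condition: 99 − 3q_i − Σ_{j≠i} q_j = 0.
In a symmetric equilibrium every fishing fleet chooses the same q, so Σ_{j≠i} q_j = 3q. The condition becomes 99 − 6q = 0, giving q = 99/6 = 16.5.

16.5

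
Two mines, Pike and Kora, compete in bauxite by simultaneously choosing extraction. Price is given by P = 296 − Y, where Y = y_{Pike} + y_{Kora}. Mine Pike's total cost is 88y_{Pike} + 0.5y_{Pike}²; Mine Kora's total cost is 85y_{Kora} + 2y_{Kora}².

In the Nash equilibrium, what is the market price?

Mine Pike's profit: π = y_{Pike}(296 − (y_{Pike} + y_{Kora})) − 88y_{Pike} − 0.5y_{Pike}².
∂π/∂y_{Pike} = 208 − 3y_{Pike} − y_{Kora} = 0, so y_{Pike} = 208/3 − (1/3)y_{Kora}.
For Kora: ∂π/∂y_{Kora} = 211 − 6y_{Kora} − y_{Pike} = 0 ⇒ y_{Kora} = 211/6 − (1/6)y_{Pike}.
Substituting the second reaction function into the first: y_{Pike} = 208/3 − (1/3)(211/6 − (1/6)y_{Pike}), which gives (17/18)y_{Pike} = 1037/18 ⇒ y_{Pike} = 61.
Then y_{Kora} = 211/6 − (1/6)·61 = 25.
Equilibrium price: P = 296 − 86 = 210.

210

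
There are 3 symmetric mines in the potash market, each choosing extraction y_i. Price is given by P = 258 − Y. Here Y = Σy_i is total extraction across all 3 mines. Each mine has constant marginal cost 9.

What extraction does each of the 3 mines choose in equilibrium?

62.25

A representative mine's profit is π_i = y_i(258 − Y) − 9y_i, with Y = y_i + Σ_{j≠i} y_j.
First-order condition: 249 − 2y_i − Σ_{j≠i} y_j = 0.
Imposing symmetry (y_j = y for all j) turns Σ_{j≠i} y_j into 2y, so 249 = 4y and y = 62.25.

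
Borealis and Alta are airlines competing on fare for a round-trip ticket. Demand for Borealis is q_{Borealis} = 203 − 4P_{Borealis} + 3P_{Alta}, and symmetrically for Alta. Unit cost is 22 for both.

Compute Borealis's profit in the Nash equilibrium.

Borealis's profit: π = (P_{Borealis} − 22)(203 − 4P_{Borealis} + 3P_{Alta}).
∂π/∂P_{Borealis} = 291 − 8P_{Borealis} + 3P_{Alta} = 0 ⇒ P_{Borealis} = 36.375 + 0.375P_{Alta}.
By symmetry P_{Alta} = P_{Borealis}; substituting into the reaction function, 0.625P_{Borealis} = 36.375 and P_{Borealis} = 58.2.
q_{Borealis} = 203 − 4·58.2 + 3·58.2 = 144.8.
Profit = (58.2 − 22)·144.8 = 5241.76.

5241.76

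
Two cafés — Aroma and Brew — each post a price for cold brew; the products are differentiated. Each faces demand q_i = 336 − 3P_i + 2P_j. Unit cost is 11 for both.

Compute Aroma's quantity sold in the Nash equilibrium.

Aroma's profit: π = (P_{Aroma} − 11)(336 − 3P_{Aroma} + 2P_{Brew}).
∂π/∂P_{Aroma} = 369 − 6P_{Aroma} + 2P_{Brew} = 0 ⇒ P_{Aroma} = 61.5 + (1/3)P_{Brew}.
Setting P_{Aroma} = P_{Brew} in the reaction function: P_{Aroma} = 61.5 + (1/3)P_{Aroma}, so P_{Aroma} = 61.5 / (2/3) = 92.25.
q_{Aroma} = 336 − 3·92.25 + 2·92.25 = 243.75.

243.75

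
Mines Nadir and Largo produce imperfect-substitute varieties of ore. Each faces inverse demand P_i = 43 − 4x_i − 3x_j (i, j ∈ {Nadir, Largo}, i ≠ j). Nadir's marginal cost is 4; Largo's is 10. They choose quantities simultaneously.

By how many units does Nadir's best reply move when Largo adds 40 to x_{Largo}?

-15

Mine Nadir's profit: π = x_{Nadir}(43 − 4x_{Nadir} − 3x_{Largo}) − 4x_{Nadir}.
∂π/∂x_{Nadir} = 39 − 8x_{Nadir} − 3x_{Largo} = 0 ⇒ x_{Nadir} = 4.875 − 0.375x_{Largo}.
The reaction-function slope is −0.375, so a 40-unit rise in x_{Largo} moves x_{Nadir} by −0.375 × 40 = −15. Nadir's best response falls — the actions are strategic substitutes.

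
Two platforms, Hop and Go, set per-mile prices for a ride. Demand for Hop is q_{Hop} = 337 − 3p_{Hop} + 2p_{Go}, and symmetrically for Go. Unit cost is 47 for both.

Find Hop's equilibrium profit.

Hop's profit: π = (p_{Hop} − 47)(337 − 3p_{Hop} + 2p_{Go}).
∂π/∂p_{Hop} = 478 − 6p_{Hop} + 2p_{Go} = 0 ⇒ p_{Hop} = 239/3 + (1/3)p_{Go}.
By symmetry p_{Go} = p_{Hop}; substituting into the reaction function, (2/3)p_{Hop} = 239/3 and p_{Hop} = 119.5.
q_{Hop} = 337 − 3·119.5 + 2·119.5 = 217.5.
Profit = (119.5 − 47)·217.5 = 15768.75.

15768.75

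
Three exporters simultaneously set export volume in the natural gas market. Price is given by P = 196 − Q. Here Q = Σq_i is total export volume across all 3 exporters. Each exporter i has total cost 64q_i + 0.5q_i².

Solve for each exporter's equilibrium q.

26.4

A representative exporter's profit is π_i = q_i(196 − Q) − 64q_i − 0.5q_i², with Q = q_i + Σ_{j≠i} q_j.
First-order condition: 132 − 3q_i − Σ_{j≠i} q_j = 0.
Imposing symmetry (q_j = q for all j) turns Σ_{j≠i} q_j into 2q, so 132 = 5q and q = 26.4.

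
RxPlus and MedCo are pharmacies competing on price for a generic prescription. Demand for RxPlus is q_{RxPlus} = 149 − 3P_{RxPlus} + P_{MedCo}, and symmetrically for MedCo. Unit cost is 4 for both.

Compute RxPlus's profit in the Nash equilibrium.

RxPlus's profit: π = (P_{RxPlus} − 4)(149 − 3P_{RxPlus} + P_{MedCo}).
∂π/∂P_{RxPlus} = 161 − 6P_{RxPlus} + P_{MedCo} = 0 ⇒ P_{RxPlus} = 161/6 + (1/6)P_{MedCo}.
Setting P_{RxPlus} = P_{MedCo} in the reaction function: P_{RxPlus} = 161/6 + (1/6)P_{RxPlus}, so P_{RxPlus} = (161/6) / (5/6) = 32.2.
q_{RxPlus} = 149 − 3·32.2 + 32.2 = 84.6.
Profit = (32.2 − 4)·84.6 = 2385.72.

2385.72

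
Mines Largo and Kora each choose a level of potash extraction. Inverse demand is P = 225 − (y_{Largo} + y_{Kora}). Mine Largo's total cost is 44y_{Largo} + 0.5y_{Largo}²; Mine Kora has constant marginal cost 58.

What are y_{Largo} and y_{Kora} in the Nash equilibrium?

39, 64

Mine Largo's profit: π = y_{Largo}(225 − (y_{Largo} + y_{Kora})) − 44y_{Largo} − 0.5y_{Largo}².
∂π/∂y_{Largo} = 181 − 3y_{Largo} − y_{Kora} = 0, so y_{Largo} = 181/3 − (1/3)y_{Kora}.
For Kora: ∂π/∂y_{Kora} = 167 − 2y_{Kora} − y_{Largo} = 0 ⇒ y_{Kora} = 83.5 − 0.5y_{Largo}.
Plugging y_{Kora} into Largo's best response: y_{Largo} = 181/3 − (1/3)(83.5 − 0.5y_{Largo}) ⇒ (5/6)y_{Largo} = 32.5, so y_{Largo} = 39.
Then y_{Kora} = 83.5 − 0.5·39 = 64.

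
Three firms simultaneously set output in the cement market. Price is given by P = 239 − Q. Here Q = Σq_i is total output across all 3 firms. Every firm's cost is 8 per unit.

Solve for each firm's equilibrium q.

57.75

A representative firm's profit is π_i = q_i(239 − Q) − 8q_i, with Q = q_i + Σ_{j≠i} q_j.
First-order condition: 231 − 2q_i − Σ_{j≠i} q_j = 0.
Imposing symmetry (q_j = q for all j) turns Σ_{j≠i} q_j into 2q, so 231 = 4q and q = 57.75.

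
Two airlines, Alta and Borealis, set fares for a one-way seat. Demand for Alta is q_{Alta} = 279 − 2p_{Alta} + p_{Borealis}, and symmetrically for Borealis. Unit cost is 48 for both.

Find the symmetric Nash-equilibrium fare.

125

Alta's profit: π = (p_{Alta} − 48)(279 − 2p_{Alta} + p_{Borealis}).
∂π/∂p_{Alta} = 375 − 4p_{Alta} + p_{Borealis} = 0 ⇒ p_{Alta} = 93.75 + 0.25p_{Borealis}.
By symmetry p_{Borealis} = p_{Alta}; substituting into the reaction function, 0.75p_{Alta} = 93.75 and p_{Alta} = 125.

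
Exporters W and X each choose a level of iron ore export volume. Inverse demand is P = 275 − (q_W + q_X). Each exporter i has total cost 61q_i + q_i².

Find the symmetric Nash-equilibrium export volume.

Exporter W's profit: π = q_W(275 − (q_W + q_X)) − 61q_W − q_W².
∂π/∂q_W = 214 − 4q_W − q_X = 0, so q_W = 53.5 − 0.25q_X.
By symmetry q_X = q_W; substituting into the reaction function, 1.25q_W = 53.5 and q_W = 42.8.

42.8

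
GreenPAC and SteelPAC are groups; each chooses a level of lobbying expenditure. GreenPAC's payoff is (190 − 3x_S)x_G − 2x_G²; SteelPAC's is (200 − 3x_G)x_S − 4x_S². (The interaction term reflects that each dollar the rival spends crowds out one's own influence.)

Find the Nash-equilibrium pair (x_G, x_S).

Expanding GreenPAC's payoff: 190x_G − 3x_Sx_G − 2x_G².
∂π/∂x_G = 190 − 3x_S − 4x_G = 0, so x_G = 47.5 − 0.75x_S.
Likewise for SteelPAC: x_S = 25 − 0.375x_G.
Solving the two reaction functions simultaneously: (1 − (−0.75)(−0.375))x_G = 47.5 − 0.75·25, so (23/32)x_G = 28.75 and x_G = 40.
Then x_S = 25 − 0.375·40 = 10.

40, 10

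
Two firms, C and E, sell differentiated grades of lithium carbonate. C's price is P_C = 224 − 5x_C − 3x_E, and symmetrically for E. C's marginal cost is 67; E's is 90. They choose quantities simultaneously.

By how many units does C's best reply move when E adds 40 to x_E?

-12

Firm C's profit: π = x_C(224 − 5x_C − 3x_E) − 67x_C.
∂π/∂x_C = 157 − 10x_C − 3x_E = 0 ⇒ x_C = 15.7 − 0.3x_E.
The reaction-function slope is −0.3, so a 40-unit rise in x_E moves x_C by −0.3 × 40 = −12. C's best response falls — the actions are strategic substitutes.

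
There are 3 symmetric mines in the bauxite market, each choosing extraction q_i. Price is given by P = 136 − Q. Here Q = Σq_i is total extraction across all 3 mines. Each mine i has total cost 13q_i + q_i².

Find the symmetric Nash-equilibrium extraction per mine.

A representative mine's profit is π_i = q_i(136 − Q) − 13q_i − q_i², with Q = q_i + Σ_{j≠i} q_j.
First-order condition: 123 − 4q_i − Σ_{j≠i} q_j = 0.
In a symmetric equilibrium every mine chooses the same q, so Σ_{j≠i} q_j = 2q. The condition becomes 123 − 6q = 0, giving q = 123/6 = 20.5.

20.5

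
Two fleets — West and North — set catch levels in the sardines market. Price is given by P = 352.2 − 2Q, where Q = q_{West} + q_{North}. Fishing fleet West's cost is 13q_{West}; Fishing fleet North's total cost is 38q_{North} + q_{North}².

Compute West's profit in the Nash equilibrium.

Fishing fleet West's profit: π = q_{West}(352.2 − 2(q_{West} + q_{North})) − 13q_{West}.
∂π/∂q_{West} = 339.2 − 4q_{West} − 2q_{North} = 0, so q_{West} = 84.8 − 0.5q_{North}.
For North: ∂π/∂q_{North} = 314.2 − 6q_{North} − 2q_{West} = 0 ⇒ q_{North} = 1571/30 − (1/3)q_{West}.
Plugging q_{North} into West's best response: q_{West} = 84.8 − 0.5(1571/30 − (1/3)q_{West}) ⇒ (5/6)q_{West} = 3517/60, so q_{West} = 70.34.
Then q_{North} = 1571/30 − (1/3)·70.34 = 28.92.
Price P = 352.2 − 2·99.26 = 153.68.
West's profit: (153.68 − 13)·70.34 = 9895.4312.

9895.4312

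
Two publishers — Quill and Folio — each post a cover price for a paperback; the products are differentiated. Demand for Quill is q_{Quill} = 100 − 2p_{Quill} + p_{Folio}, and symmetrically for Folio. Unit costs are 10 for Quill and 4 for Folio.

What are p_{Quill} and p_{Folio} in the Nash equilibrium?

39.2, 36.8

Quill's profit: π = (p_{Quill} − 10)(100 − 2p_{Quill} + p_{Folio}).
∂π/∂p_{Quill} = 120 − 4p_{Quill} + p_{Folio} = 0 ⇒ p_{Quill} = 30 + 0.25p_{Folio}.
Similarly p_{Folio} = 27 + 0.25p_{Quill}.
Solving the two reaction functions simultaneously: (1 − (0.25)(0.25))p_{Quill} = 30 + 0.25·27, so 0.9375p_{Quill} = 36.75 and p_{Quill} = 39.2.
Then p_{Folio} = 27 + 0.25·39.2 = 36.8.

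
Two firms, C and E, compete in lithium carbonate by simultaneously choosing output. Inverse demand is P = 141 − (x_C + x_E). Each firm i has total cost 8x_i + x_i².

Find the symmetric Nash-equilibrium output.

Firm C's profit: π = x_C(141 − (x_C + x_E)) − 8x_C − x_C².
∂π/∂x_C = 133 − 4x_C − x_E = 0, so x_C = 33.25 − 0.25x_E.
By symmetry x_E = x_C; substituting into the reaction function, 1.25x_C = 33.25 and x_C = 26.6.

26.6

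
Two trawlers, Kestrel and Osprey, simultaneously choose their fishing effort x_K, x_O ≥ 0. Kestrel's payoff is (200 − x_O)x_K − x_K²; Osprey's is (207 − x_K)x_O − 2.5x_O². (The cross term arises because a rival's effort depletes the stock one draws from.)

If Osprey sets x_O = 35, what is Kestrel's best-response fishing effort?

Expanding Kestrel's payoff: 200x_K − x_Ox_K − x_K².
∂π/∂x_K = 200 − x_O − 2x_K = 0, so x_K = 100 − 0.5x_O.
At x_O = 35: x_K = 100 − 0.5·35 = 82.5.

82.5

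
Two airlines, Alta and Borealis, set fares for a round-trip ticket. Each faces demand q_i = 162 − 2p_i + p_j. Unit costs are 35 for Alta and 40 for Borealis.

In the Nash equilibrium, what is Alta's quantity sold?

Alta's profit: π = (p_{Alta} − 35)(162 − 2p_{Alta} + p_{Borealis}).
∂π/∂p_{Alta} = 232 − 4p_{Alta} + p_{Borealis} = 0 ⇒ p_{Alta} = 58 + 0.25p_{Borealis}.
Similarly p_{Borealis} = 60.5 + 0.25p_{Alta}.
Substituting the second reaction function into the first: p_{Alta} = 58 + 0.25(60.5 + 0.25p_{Alta}), which gives 0.9375p_{Alta} = 73.125 ⇒ p_{Alta} = 78.
Then p_{Borealis} = 60.5 + 0.25·78 = 80.
q_{Alta} = 162 − 2·78 + 80 = 86.

86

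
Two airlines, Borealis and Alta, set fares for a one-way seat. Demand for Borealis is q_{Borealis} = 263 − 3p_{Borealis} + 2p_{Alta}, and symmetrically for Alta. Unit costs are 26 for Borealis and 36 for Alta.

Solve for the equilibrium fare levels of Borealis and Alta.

87.125, 90.875

Borealis's profit: π = (p_{Borealis} − 26)(263 − 3p_{Borealis} + 2p_{Alta}).
∂π/∂p_{Borealis} = 341 − 6p_{Borealis} + 2p_{Alta} = 0 ⇒ p_{Borealis} = 341/6 + (1/3)p_{Alta}.
Similarly p_{Alta} = 371/6 + (1/3)p_{Borealis}.
Solving the two reaction functions simultaneously: (1 − (1/3)(1/3))p_{Borealis} = 341/6 + (1/3)·(371/6), so (8/9)p_{Borealis} = 697/9 and p_{Borealis} = 87.125.
Then p_{Alta} = 371/6 + (1/3)·87.125 = 90.875.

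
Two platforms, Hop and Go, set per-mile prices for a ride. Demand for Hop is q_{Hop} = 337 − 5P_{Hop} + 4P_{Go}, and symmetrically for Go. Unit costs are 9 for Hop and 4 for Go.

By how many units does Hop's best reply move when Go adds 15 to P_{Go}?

6

Hop's profit: π = (P_{Hop} − 9)(337 − 5P_{Hop} + 4P_{Go}).
∂π/∂P_{Hop} = 382 − 10P_{Hop} + 4P_{Go} = 0 ⇒ P_{Hop} = 38.2 + 0.4P_{Go}.
The reaction-function slope is 0.4, so a 15-unit rise in P_{Go} moves P_{Hop} by 0.4 × 15 = 6. Hop's best response rises — the actions are strategic complements.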